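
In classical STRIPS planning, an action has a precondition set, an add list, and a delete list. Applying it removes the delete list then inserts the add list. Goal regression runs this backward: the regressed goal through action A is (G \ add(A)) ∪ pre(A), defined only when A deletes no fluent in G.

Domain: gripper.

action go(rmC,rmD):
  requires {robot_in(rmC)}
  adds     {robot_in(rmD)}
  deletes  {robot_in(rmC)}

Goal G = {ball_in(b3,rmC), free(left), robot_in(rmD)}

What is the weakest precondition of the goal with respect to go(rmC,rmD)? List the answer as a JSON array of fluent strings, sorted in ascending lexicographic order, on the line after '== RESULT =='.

Regress:
  G ∩ del = {}  (empty — regression defined)
  G \ add = {ball_in(b3,rmC), free(left), robot_in(rmD)} \ {robot_in(rmD)} = {ball_in(b3,rmC), free(left)}
  ∪ pre   = {ball_in(b3,rmC), free(left)} ∪ {robot_in(rmC)}
          = {ball_in(b3,rmC), free(left), robot_in(rmC)}

== RESULT ==
["ball_in(b3,rmC)", "free(left)", "robot_in(rmC)"]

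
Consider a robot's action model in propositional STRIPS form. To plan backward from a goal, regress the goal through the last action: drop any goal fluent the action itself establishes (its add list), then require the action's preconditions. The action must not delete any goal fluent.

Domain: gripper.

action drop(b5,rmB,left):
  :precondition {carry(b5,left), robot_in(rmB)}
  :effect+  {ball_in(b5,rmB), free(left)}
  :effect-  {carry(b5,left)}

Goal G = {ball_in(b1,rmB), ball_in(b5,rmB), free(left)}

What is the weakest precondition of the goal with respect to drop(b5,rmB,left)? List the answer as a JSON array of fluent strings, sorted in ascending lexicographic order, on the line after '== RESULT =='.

Regress:
  G ∩ del = {}  (empty — regression defined)
  G \ add = {ball_in(b1,rmB), ball_in(b5,rmB), free(left)} \ {ball_in(b5,rmB), free(left)} = {ball_in(b1,rmB)}
  ∪ pre   = {ball_in(b1,rmB)} ∪ {carry(b5,left), robot_in(rmB)}
          = {ball_in(b1,rmB), carry(b5,left), robot_in(rmB)}

== RESULT ==
["ball_in(b1,rmB)", "carry(b5,left)", "robot_in(rmB)"]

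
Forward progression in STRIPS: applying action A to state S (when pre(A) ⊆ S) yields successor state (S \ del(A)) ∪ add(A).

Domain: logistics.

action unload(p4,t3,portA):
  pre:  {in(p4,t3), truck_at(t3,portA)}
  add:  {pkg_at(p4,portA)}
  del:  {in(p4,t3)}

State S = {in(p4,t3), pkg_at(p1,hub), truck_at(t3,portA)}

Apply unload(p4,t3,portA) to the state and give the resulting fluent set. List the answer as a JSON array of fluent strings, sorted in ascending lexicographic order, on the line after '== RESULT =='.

Progress:
  pre ⊆ S: {in(p4,t3), truck_at(t3,portA)} ⊆ S  — applicable
  S \ del = {pkg_at(p1,hub), truck_at(t3,portA)}
  ∪ add   = {pkg_at(p1,hub), pkg_at(p4,portA), truck_at(t3,portA)}

== RESULT ==
["pkg_at(p1,hub)", "pkg_at(p4,portA)", "truck_at(t3,portA)"]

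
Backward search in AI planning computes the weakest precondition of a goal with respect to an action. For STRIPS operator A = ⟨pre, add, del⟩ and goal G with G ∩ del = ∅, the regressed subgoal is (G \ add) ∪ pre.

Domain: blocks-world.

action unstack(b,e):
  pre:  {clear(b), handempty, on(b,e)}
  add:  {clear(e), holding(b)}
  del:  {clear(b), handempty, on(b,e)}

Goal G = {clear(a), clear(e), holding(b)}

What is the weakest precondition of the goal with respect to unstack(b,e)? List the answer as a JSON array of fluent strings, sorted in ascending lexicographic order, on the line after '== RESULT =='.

Compute (G \ add) ∪ pre:
  G ∩ del = {}  (empty — regression defined)
  G \ add = {clear(a), clear(e), holding(b)} \ {clear(e), holding(b)} = {clear(a)}
  ∪ pre   = {clear(a)} ∪ {clear(b), handempty, on(b,e)}
          = {clear(a), clear(b), handempty, on(b,e)}

== RESULT ==
["clear(a)", "clear(b)", "handempty", "on(b,e)"]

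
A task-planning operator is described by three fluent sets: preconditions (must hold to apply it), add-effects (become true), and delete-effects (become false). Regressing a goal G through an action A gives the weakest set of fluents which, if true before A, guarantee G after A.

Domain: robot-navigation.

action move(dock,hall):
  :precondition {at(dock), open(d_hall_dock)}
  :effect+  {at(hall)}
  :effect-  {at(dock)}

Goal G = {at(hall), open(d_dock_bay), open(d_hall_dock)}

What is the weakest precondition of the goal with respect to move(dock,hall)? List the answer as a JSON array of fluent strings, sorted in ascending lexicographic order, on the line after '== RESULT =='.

Compute (G \ add) ∪ pre:
  G ∩ del = {}  (empty — regression defined)
  G \ add = {at(hall), open(d_dock_bay), open(d_hall_dock)} \ {at(hall)} = {open(d_dock_bay), open(d_hall_dock)}
  ∪ pre   = {open(d_dock_bay), open(d_hall_dock)} ∪ {at(dock), open(d_hall_dock)}
          = {at(dock), open(d_dock_bay), open(d_hall_dock)}

== RESULT ==
["at(dock)", "open(d_dock_bay)", "open(d_hall_dock)"]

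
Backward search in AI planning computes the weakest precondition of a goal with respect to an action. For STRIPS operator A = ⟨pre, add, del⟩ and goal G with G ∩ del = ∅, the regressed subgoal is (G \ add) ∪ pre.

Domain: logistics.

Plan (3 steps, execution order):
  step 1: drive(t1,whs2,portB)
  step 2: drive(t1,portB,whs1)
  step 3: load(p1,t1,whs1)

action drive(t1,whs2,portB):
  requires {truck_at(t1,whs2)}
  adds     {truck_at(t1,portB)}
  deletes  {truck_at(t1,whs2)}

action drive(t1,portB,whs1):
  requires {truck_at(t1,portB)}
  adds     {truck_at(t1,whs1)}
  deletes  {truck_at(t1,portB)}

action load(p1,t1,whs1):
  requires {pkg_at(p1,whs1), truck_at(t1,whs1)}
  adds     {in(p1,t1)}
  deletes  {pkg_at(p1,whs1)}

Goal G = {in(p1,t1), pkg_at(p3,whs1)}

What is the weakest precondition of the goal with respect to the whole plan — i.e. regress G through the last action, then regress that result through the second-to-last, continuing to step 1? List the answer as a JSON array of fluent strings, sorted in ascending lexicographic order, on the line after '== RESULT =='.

Regress step by step:
  through step 3 (load(p1,t1,whs1)): drop {in(p1,t1)}, keep {pkg_at(p3,whs1)}, require {pkg_at(p1,whs1), truck_at(t1,whs1)}
    → {pkg_at(p1,whs1), pkg_at(p3,whs1), truck_at(t1,whs1)}
  through step 2 (drive(t1,portB,whs1)): drop {truck_at(t1,whs1)}, keep {pkg_at(p1,whs1), pkg_at(p3,whs1)}, require {truck_at(t1,portB)}
    → {pkg_at(p1,whs1), pkg_at(p3,whs1), truck_at(t1,portB)}
  through step 1 (drive(t1,whs2,portB)): drop {truck_at(t1,portB)}, keep {pkg_at(p1,whs1), pkg_at(p3,whs1)}, require {truck_at(t1,whs2)}
    → {pkg_at(p1,whs1), pkg_at(p3,whs1), truck_at(t1,whs2)}

== RESULT ==
["pkg_at(p1,whs1)", "pkg_at(p3,whs1)", "truck_at(t1,whs2)"]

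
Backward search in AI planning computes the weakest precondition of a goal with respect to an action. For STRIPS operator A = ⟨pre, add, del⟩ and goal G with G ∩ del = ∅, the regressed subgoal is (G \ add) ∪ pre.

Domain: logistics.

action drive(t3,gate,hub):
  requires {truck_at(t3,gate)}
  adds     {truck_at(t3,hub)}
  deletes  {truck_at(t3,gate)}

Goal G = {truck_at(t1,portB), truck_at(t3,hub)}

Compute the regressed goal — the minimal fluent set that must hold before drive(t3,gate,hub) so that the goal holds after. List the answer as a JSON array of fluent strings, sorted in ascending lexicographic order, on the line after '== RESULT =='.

Regress:
  G ∩ del = {}  (empty — regression defined)
  G \ add = {truck_at(t1,portB), truck_at(t3,hub)} \ {truck_at(t3,hub)} = {truck_at(t1,portB)}
  ∪ pre   = {truck_at(t1,portB)} ∪ {truck_at(t3,gate)}
          = {truck_at(t1,portB), truck_at(t3,gate)}

== RESULT ==
["truck_at(t1,portB)", "truck_at(t3,gate)"]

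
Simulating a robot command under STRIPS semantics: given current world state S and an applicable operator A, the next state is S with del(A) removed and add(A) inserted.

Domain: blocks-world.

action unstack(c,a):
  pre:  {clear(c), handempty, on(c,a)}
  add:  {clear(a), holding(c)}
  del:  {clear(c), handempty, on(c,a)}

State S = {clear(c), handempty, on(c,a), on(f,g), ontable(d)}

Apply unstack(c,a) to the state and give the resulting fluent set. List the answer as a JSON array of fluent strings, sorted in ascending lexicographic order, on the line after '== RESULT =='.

Progress:
  pre ⊆ S: {clear(c), handempty, on(c,a)} ⊆ S  — applicable
  S \ del = {on(f,g), ontable(d)}
  ∪ add   = {clear(a), holding(c), on(f,g), ontable(d)}

== RESULT ==
["clear(a)", "holding(c)", "on(f,g)", "ontable(d)"]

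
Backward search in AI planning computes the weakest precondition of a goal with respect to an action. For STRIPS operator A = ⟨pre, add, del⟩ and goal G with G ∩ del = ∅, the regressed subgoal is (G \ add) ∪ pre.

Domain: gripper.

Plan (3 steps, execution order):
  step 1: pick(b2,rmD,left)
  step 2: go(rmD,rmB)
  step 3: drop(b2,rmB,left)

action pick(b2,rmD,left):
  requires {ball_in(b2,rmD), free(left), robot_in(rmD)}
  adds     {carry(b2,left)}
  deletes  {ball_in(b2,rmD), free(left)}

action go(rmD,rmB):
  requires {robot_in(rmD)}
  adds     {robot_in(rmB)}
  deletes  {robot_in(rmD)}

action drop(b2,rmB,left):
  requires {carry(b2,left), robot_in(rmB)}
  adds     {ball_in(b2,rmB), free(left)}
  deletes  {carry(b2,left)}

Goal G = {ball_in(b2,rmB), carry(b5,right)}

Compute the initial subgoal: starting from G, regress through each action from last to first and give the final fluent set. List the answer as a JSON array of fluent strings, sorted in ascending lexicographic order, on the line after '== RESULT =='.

Work backward from the goal:
  through step 3 (drop(b2,rmB,left)): drop {ball_in(b2,rmB)}, keep {carry(b5,right)}, require {carry(b2,left), robot_in(rmB)}
    → {carry(b2,left), carry(b5,right), robot_in(rmB)}
  through step 2 (go(rmD,rmB)): drop {robot_in(rmB)}, keep {carry(b2,left), carry(b5,right)}, require {robot_in(rmD)}
    → {carry(b2,left), carry(b5,right), robot_in(rmD)}
  through step 1 (pick(b2,rmD,left)): drop {carry(b2,left)}, keep {carry(b5,right), robot_in(rmD)}, require {ball_in(b2,rmD), free(left), robot_in(rmD)}
    → {ball_in(b2,rmD), carry(b5,right), free(left), robot_in(rmD)}

== RESULT ==
["ball_in(b2,rmD)", "carry(b5,right)", "free(left)", "robot_in(rmD)"]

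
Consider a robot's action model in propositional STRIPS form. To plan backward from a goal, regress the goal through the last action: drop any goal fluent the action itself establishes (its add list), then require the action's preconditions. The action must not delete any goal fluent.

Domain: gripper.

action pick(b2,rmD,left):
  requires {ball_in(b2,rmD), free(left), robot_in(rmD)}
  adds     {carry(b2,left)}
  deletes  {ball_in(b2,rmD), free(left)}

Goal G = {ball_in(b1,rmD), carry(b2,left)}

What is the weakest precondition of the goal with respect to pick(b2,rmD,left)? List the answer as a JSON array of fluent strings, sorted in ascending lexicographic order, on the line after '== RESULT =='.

Regress:
  G ∩ del = {}  (empty — regression defined)
  G \ add = {ball_in(b1,rmD), carry(b2,left)} \ {carry(b2,left)} = {ball_in(b1,rmD)}
  ∪ pre   = {ball_in(b1,rmD)} ∪ {ball_in(b2,rmD), free(left), robot_in(rmD)}
          = {ball_in(b1,rmD), ball_in(b2,rmD), free(left), robot_in(rmD)}

== RESULT ==
["ball_in(b1,rmD)", "ball_in(b2,rmD)", "free(left)", "robot_in(rmD)"]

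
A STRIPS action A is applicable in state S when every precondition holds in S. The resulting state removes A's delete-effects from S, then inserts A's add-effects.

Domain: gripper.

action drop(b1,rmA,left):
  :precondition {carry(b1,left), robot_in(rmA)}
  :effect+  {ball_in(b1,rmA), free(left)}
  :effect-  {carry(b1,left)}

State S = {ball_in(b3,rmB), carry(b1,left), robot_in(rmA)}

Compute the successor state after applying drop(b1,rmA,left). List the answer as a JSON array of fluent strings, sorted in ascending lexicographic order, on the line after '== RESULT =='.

Compute (S \ del) ∪ add:
  pre ⊆ S: {carry(b1,left), robot_in(rmA)} ⊆ S  — applicable
  S \ del = {ball_in(b3,rmB), robot_in(rmA)}
  ∪ add   = {ball_in(b1,rmA), ball_in(b3,rmB), free(left), robot_in(rmA)}

== RESULT ==
["ball_in(b1,rmA)", "ball_in(b3,rmB)", "free(left)", "robot_in(rmA)"]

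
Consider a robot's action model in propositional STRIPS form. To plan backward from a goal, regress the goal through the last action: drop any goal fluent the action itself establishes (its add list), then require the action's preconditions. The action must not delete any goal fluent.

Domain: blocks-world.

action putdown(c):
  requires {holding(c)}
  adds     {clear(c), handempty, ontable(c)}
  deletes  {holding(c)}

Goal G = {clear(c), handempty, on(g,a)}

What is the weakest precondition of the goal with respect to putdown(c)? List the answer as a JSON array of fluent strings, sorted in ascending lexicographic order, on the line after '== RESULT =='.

Regress:
  G ∩ del = {}  (empty — regression defined)
  G \ add = {clear(c), handempty, on(g,a)} \ {clear(c), handempty, ontable(c)} = {on(g,a)}
  ∪ pre   = {on(g,a)} ∪ {holding(c)}
          = {holding(c), on(g,a)}

== RESULT ==
["holding(c)", "on(g,a)"]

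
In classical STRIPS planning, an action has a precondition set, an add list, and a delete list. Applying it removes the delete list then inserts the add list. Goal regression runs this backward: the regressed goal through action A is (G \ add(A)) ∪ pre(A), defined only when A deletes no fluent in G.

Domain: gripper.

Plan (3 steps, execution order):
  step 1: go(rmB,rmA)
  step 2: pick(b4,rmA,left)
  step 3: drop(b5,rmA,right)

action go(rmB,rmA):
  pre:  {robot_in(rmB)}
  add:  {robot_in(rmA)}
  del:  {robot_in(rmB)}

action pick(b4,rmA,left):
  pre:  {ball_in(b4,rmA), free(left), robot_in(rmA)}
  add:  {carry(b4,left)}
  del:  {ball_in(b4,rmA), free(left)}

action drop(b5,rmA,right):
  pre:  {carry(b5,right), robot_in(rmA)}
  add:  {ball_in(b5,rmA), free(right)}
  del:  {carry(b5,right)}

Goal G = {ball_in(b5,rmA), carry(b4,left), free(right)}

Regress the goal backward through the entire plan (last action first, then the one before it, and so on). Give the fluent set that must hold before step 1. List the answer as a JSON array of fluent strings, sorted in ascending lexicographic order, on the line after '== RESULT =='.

Regress step by step:
  through step 3 (drop(b5,rmA,right)): drop {ball_in(b5,rmA), free(right)}, keep {carry(b4,left)}, require {carry(b5,right), robot_in(rmA)}
    → {carry(b4,left), carry(b5,right), robot_in(rmA)}
  through step 2 (pick(b4,rmA,left)): drop {carry(b4,left)}, keep {carry(b5,right), robot_in(rmA)}, require {ball_in(b4,rmA), free(left), robot_in(rmA)}
    → {ball_in(b4,rmA), carry(b5,right), free(left), robot_in(rmA)}
  through step 1 (go(rmB,rmA)): drop {robot_in(rmA)}, keep {ball_in(b4,rmA), carry(b5,right), free(left)}, require {robot_in(rmB)}
    → {ball_in(b4,rmA), carry(b5,right), free(left), robot_in(rmB)}

== RESULT ==
["ball_in(b4,rmA)", "carry(b5,right)", "free(left)", "robot_in(rmB)"]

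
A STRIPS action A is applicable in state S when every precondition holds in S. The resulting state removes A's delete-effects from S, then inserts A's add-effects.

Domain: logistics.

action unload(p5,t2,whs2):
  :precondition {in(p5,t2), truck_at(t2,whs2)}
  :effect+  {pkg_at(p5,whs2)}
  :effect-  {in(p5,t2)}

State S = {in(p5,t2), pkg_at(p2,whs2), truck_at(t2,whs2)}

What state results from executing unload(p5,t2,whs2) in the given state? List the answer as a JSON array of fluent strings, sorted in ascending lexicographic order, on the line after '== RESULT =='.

Progress:
  pre ⊆ S: {in(p5,t2), truck_at(t2,whs2)} ⊆ S  — applicable
  S \ del = {pkg_at(p2,whs2), truck_at(t2,whs2)}
  ∪ add   = {pkg_at(p2,whs2), pkg_at(p5,whs2), truck_at(t2,whs2)}

== RESULT ==
["pkg_at(p2,whs2)", "pkg_at(p5,whs2)", "truck_at(t2,whs2)"]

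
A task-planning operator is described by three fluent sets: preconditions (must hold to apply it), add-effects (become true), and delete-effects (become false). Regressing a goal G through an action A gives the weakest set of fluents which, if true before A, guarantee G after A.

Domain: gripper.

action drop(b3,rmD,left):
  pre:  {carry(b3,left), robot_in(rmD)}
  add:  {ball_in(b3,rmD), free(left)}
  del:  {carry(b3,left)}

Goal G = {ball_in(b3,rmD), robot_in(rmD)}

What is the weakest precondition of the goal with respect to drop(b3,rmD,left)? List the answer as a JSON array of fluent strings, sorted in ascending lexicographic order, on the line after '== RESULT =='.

Compute (G \ add) ∪ pre:
  G ∩ del = {}  (empty — regression defined)
  G \ add = {ball_in(b3,rmD), robot_in(rmD)} \ {ball_in(b3,rmD), free(left)} = {robot_in(rmD)}
  ∪ pre   = {robot_in(rmD)} ∪ {carry(b3,left), robot_in(rmD)}
          = {carry(b3,left), robot_in(rmD)}

== RESULT ==
["carry(b3,left)", "robot_in(rmD)"]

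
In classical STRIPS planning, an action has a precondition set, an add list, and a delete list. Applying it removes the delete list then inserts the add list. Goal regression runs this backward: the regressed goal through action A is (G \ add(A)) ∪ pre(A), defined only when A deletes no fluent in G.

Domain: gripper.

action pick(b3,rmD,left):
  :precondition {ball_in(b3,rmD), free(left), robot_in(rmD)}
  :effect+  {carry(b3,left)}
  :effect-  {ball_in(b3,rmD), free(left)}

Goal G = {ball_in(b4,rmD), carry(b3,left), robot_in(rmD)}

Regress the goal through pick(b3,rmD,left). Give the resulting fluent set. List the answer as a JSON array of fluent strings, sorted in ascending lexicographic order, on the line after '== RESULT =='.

Regress:
  G ∩ del = {}  (empty — regression defined)
  G \ add = {ball_in(b4,rmD), carry(b3,left), robot_in(rmD)} \ {carry(b3,left)} = {ball_in(b4,rmD), robot_in(rmD)}
  ∪ pre   = {ball_in(b4,rmD), robot_in(rmD)} ∪ {ball_in(b3,rmD), free(left), robot_in(rmD)}
          = {ball_in(b3,rmD), ball_in(b4,rmD), free(left), robot_in(rmD)}

== RESULT ==
["ball_in(b3,rmD)", "ball_in(b4,rmD)", "free(left)", "robot_in(rmD)"]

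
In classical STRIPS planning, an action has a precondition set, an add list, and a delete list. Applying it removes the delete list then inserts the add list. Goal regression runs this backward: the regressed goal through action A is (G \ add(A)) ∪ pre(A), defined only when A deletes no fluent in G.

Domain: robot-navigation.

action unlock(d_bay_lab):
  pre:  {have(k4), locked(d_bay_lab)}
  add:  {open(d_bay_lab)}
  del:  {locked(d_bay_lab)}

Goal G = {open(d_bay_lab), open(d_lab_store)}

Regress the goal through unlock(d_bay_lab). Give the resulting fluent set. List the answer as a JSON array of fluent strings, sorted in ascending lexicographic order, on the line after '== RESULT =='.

Compute (G \ add) ∪ pre:
  G ∩ del = {}  (empty — regression defined)
  G \ add = {open(d_bay_lab), open(d_lab_store)} \ {open(d_bay_lab)} = {open(d_lab_store)}
  ∪ pre   = {open(d_lab_store)} ∪ {have(k4), locked(d_bay_lab)}
          = {have(k4), locked(d_bay_lab), open(d_lab_store)}

== RESULT ==
["have(k4)", "locked(d_bay_lab)", "open(d_lab_store)"]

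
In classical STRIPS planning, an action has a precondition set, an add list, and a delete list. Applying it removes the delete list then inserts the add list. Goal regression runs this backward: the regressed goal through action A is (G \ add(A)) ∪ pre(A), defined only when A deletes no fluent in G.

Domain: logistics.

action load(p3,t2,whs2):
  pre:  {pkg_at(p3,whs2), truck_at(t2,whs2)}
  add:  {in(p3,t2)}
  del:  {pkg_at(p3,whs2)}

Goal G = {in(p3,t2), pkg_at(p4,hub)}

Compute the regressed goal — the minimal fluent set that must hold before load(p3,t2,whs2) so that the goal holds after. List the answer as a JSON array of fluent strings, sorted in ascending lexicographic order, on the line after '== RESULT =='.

Regress:
  G ∩ del = {}  (empty — regression defined)
  G \ add = {in(p3,t2), pkg_at(p4,hub)} \ {in(p3,t2)} = {pkg_at(p4,hub)}
  ∪ pre   = {pkg_at(p4,hub)} ∪ {pkg_at(p3,whs2), truck_at(t2,whs2)}
          = {pkg_at(p3,whs2), pkg_at(p4,hub), truck_at(t2,whs2)}

== RESULT ==
["pkg_at(p3,whs2)", "pkg_at(p4,hub)", "truck_at(t2,whs2)"]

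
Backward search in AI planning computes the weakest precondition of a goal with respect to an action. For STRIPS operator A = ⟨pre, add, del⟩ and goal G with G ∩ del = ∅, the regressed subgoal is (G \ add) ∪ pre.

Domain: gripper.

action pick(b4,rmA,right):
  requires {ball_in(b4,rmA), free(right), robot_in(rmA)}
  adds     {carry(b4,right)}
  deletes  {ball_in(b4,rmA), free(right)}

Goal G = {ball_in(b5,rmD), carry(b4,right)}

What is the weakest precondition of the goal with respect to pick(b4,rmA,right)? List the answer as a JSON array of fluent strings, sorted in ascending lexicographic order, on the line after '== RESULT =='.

Regress:
  G ∩ del = {}  (empty — regression defined)
  G \ add = {ball_in(b5,rmD), carry(b4,right)} \ {carry(b4,right)} = {ball_in(b5,rmD)}
  ∪ pre   = {ball_in(b5,rmD)} ∪ {ball_in(b4,rmA), free(right), robot_in(rmA)}
          = {ball_in(b4,rmA), ball_in(b5,rmD), free(right), robot_in(rmA)}

== RESULT ==
["ball_in(b4,rmA)", "ball_in(b5,rmD)", "free(right)", "robot_in(rmA)"]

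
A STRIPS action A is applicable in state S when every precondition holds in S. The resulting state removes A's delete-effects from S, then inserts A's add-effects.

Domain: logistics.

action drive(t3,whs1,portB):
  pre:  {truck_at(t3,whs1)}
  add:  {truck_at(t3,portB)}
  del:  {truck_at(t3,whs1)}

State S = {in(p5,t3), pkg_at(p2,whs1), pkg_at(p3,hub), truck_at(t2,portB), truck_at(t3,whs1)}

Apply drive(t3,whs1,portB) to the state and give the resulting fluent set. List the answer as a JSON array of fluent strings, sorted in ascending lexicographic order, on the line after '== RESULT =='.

Progress:
  pre ⊆ S: {truck_at(t3,whs1)} ⊆ S  — applicable
  S \ del = {in(p5,t3), pkg_at(p2,whs1), pkg_at(p3,hub), truck_at(t2,portB)}
  ∪ add   = {in(p5,t3), pkg_at(p2,whs1), pkg_at(p3,hub), truck_at(t2,portB), truck_at(t3,portB)}

== RESULT ==
["in(p5,t3)", "pkg_at(p2,whs1)", "pkg_at(p3,hub)", "truck_at(t2,portB)", "truck_at(t3,portB)"]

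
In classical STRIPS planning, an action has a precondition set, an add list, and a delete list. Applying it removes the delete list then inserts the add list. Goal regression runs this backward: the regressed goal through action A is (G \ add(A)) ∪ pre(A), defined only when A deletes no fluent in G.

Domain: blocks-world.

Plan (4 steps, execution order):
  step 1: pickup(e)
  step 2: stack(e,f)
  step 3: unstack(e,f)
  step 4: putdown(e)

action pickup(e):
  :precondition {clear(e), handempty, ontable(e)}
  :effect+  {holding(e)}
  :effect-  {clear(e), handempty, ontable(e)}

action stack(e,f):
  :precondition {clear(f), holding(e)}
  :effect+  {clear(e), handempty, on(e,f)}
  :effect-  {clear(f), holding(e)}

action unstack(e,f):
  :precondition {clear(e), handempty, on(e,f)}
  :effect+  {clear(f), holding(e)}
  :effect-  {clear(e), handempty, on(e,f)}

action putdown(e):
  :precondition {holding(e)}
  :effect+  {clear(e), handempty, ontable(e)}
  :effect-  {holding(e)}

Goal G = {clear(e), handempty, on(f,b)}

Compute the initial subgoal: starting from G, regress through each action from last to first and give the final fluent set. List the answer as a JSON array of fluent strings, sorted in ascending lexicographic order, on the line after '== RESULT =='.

Regress step by step:
  through step 4 (putdown(e)): drop {clear(e), handempty}, keep {on(f,b)}, require {holding(e)}
    → {holding(e), on(f,b)}
  through step 3 (unstack(e,f)): drop {holding(e)}, keep {on(f,b)}, require {clear(e), handempty, on(e,f)}
    → {clear(e), handempty, on(e,f), on(f,b)}
  through step 2 (stack(e,f)): drop {clear(e), handempty, on(e,f)}, keep {on(f,b)}, require {clear(f), holding(e)}
    → {clear(f), holding(e), on(f,b)}
  through step 1 (pickup(e)): drop {holding(e)}, keep {clear(f), on(f,b)}, require {clear(e), handempty, ontable(e)}
    → {clear(e), clear(f), handempty, on(f,b), ontable(e)}

== RESULT ==
["clear(e)", "clear(f)", "handempty", "on(f,b)", "ontable(e)"]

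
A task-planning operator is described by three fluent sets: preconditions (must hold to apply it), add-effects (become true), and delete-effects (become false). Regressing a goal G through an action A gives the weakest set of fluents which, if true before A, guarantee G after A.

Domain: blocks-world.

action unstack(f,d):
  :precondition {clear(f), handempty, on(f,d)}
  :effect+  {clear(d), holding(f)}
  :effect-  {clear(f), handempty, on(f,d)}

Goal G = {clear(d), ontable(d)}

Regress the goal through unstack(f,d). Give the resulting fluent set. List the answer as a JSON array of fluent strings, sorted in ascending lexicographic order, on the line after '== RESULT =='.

Regress:
  G ∩ del = {}  (empty — regression defined)
  G \ add = {clear(d), ontable(d)} \ {clear(d), holding(f)} = {ontable(d)}
  ∪ pre   = {ontable(d)} ∪ {clear(f), handempty, on(f,d)}
          = {clear(f), handempty, on(f,d), ontable(d)}

== RESULT ==
["clear(f)", "handempty", "on(f,d)", "ontable(d)"]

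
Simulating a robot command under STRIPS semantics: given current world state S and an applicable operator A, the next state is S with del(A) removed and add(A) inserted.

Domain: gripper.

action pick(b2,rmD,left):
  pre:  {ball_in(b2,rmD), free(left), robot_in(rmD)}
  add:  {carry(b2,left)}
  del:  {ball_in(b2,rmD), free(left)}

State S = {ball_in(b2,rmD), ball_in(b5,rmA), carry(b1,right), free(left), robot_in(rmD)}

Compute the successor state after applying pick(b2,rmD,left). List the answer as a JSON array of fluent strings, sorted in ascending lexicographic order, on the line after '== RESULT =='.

Progress:
  pre ⊆ S: {ball_in(b2,rmD), free(left), robot_in(rmD)} ⊆ S  — applicable
  S \ del = {ball_in(b5,rmA), carry(b1,right), robot_in(rmD)}
  ∪ add   = {ball_in(b5,rmA), carry(b1,right), carry(b2,left), robot_in(rmD)}

== RESULT ==
["ball_in(b5,rmA)", "carry(b1,right)", "carry(b2,left)", "robot_in(rmD)"]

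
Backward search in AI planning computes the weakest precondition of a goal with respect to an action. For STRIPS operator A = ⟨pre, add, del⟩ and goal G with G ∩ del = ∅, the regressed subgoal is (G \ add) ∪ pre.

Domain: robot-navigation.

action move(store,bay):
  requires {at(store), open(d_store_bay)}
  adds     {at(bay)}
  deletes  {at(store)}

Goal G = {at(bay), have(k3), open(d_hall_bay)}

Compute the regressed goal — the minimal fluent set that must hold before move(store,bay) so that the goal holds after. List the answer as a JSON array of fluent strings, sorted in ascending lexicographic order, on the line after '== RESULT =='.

Regress:
  G ∩ del = {}  (empty — regression defined)
  G \ add = {at(bay), have(k3), open(d_hall_bay)} \ {at(bay)} = {have(k3), open(d_hall_bay)}
  ∪ pre   = {have(k3), open(d_hall_bay)} ∪ {at(store), open(d_store_bay)}
          = {at(store), have(k3), open(d_hall_bay), open(d_store_bay)}

== RESULT ==
["at(store)", "have(k3)", "open(d_hall_bay)", "open(d_store_bay)"]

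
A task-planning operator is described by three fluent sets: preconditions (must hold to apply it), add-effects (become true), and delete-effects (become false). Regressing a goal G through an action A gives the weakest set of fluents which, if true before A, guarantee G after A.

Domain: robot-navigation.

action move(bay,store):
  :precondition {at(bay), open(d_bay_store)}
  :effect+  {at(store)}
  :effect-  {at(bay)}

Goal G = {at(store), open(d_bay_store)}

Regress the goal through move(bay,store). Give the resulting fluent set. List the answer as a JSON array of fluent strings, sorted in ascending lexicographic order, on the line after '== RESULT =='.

Regress:
  G ∩ del = {}  (empty — regression defined)
  G \ add = {at(store), open(d_bay_store)} \ {at(store)} = {open(d_bay_store)}
  ∪ pre   = {open(d_bay_store)} ∪ {at(bay), open(d_bay_store)}
          = {at(bay), open(d_bay_store)}

== RESULT ==
["at(bay)", "open(d_bay_store)"]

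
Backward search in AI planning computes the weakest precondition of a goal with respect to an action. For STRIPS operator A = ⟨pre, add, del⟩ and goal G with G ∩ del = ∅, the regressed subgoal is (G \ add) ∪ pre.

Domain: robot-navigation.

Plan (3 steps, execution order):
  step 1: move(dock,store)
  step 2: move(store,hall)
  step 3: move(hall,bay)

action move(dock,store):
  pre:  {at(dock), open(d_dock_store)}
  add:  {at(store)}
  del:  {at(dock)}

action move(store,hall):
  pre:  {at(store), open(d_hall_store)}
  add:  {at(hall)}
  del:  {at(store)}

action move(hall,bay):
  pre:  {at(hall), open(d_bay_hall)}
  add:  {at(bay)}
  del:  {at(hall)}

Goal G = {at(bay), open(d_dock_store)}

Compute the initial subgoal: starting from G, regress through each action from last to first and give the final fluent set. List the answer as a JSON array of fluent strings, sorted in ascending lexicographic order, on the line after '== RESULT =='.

Work backward from the goal:
  through step 3 (move(hall,bay)): drop {at(bay)}, keep {open(d_dock_store)}, require {at(hall), open(d_bay_hall)}
    → {at(hall), open(d_bay_hall), open(d_dock_store)}
  through step 2 (move(store,hall)): drop {at(hall)}, keep {open(d_bay_hall), open(d_dock_store)}, require {at(store), open(d_hall_store)}
    → {at(store), open(d_bay_hall), open(d_dock_store), open(d_hall_store)}
  through step 1 (move(dock,store)): drop {at(store)}, keep {open(d_bay_hall), open(d_dock_store), open(d_hall_store)}, require {at(dock), open(d_dock_store)}
    → {at(dock), open(d_bay_hall), open(d_dock_store), open(d_hall_store)}

== RESULT ==
["at(dock)", "open(d_bay_hall)", "open(d_dock_store)", "open(d_hall_store)"]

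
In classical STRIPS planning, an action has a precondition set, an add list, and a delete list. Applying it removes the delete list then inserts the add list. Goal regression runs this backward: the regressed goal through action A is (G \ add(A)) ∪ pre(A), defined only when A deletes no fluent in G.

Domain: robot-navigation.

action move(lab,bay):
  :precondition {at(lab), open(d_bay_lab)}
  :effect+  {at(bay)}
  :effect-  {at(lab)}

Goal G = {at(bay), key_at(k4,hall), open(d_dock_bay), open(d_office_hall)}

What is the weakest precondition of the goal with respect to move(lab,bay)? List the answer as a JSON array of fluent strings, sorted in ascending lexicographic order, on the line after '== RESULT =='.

Regress:
  G ∩ del = {}  (empty — regression defined)
  G \ add = {at(bay), key_at(k4,hall), open(d_dock_bay), open(d_office_hall)} \ {at(bay)} = {key_at(k4,hall), open(d_dock_bay), open(d_office_hall)}
  ∪ pre   = {key_at(k4,hall), open(d_dock_bay), open(d_office_hall)} ∪ {at(lab), open(d_bay_lab)}
          = {at(lab), key_at(k4,hall), open(d_bay_lab), open(d_dock_bay), open(d_office_hall)}

== RESULT ==
["at(lab)", "key_at(k4,hall)", "open(d_bay_lab)", "open(d_dock_bay)", "open(d_office_hall)"]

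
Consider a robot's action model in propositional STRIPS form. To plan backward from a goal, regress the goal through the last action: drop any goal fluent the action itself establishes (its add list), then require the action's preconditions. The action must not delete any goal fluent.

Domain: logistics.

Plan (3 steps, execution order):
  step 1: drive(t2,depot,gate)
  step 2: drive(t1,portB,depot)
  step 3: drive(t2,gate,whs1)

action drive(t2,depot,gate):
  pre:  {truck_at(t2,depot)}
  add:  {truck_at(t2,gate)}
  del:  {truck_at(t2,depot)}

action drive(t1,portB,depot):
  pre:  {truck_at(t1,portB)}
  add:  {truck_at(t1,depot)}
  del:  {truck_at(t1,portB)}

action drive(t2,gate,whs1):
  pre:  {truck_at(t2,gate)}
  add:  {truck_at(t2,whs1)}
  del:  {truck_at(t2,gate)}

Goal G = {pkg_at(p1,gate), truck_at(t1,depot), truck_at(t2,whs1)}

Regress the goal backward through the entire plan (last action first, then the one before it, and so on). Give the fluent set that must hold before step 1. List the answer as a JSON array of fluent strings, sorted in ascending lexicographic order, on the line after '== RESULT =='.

Regress step by step:
  through step 3 (drive(t2,gate,whs1)): drop {truck_at(t2,whs1)}, keep {pkg_at(p1,gate), truck_at(t1,depot)}, require {truck_at(t2,gate)}
    → {pkg_at(p1,gate), truck_at(t1,depot), truck_at(t2,gate)}
  through step 2 (drive(t1,portB,depot)): drop {truck_at(t1,depot)}, keep {pkg_at(p1,gate), truck_at(t2,gate)}, require {truck_at(t1,portB)}
    → {pkg_at(p1,gate), truck_at(t1,portB), truck_at(t2,gate)}
  through step 1 (drive(t2,depot,gate)): drop {truck_at(t2,gate)}, keep {pkg_at(p1,gate), truck_at(t1,portB)}, require {truck_at(t2,depot)}
    → {pkg_at(p1,gate), truck_at(t1,portB), truck_at(t2,depot)}

== RESULT ==
["pkg_at(p1,gate)", "truck_at(t1,portB)", "truck_at(t2,depot)"]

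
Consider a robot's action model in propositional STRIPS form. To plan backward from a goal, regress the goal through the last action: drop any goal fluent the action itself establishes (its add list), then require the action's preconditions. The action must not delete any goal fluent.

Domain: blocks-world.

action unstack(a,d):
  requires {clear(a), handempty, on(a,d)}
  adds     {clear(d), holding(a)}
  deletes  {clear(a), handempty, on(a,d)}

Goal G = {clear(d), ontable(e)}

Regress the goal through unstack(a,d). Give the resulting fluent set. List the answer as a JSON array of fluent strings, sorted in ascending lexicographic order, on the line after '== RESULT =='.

Regress:
  G ∩ del = {}  (empty — regression defined)
  G \ add = {clear(d), ontable(e)} \ {clear(d), holding(a)} = {ontable(e)}
  ∪ pre   = {ontable(e)} ∪ {clear(a), handempty, on(a,d)}
          = {clear(a), handempty, on(a,d), ontable(e)}

== RESULT ==
["clear(a)", "handempty", "on(a,d)", "ontable(e)"]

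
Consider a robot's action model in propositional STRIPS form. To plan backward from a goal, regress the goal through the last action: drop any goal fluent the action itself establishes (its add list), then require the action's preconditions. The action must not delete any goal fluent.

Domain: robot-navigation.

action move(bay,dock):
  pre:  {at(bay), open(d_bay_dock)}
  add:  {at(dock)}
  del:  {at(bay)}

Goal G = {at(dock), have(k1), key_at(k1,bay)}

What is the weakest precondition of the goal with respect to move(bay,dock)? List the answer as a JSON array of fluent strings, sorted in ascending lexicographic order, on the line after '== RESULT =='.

Compute (G \ add) ∪ pre:
  G ∩ del = {}  (empty — regression defined)
  G \ add = {at(dock), have(k1), key_at(k1,bay)} \ {at(dock)} = {have(k1), key_at(k1,bay)}
  ∪ pre   = {have(k1), key_at(k1,bay)} ∪ {at(bay), open(d_bay_dock)}
          = {at(bay), have(k1), key_at(k1,bay), open(d_bay_dock)}

== RESULT ==
["at(bay)", "have(k1)", "key_at(k1,bay)", "open(d_bay_dock)"]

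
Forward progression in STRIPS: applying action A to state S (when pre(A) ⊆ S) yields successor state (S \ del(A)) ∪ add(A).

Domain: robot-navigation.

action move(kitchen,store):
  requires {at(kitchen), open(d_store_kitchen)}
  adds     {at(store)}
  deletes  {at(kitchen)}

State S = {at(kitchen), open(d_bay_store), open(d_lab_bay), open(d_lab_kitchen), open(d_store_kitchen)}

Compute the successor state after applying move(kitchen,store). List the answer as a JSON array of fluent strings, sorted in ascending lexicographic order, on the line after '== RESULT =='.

Compute (S \ del) ∪ add:
  pre ⊆ S: {at(kitchen), open(d_store_kitchen)} ⊆ S  — applicable
  S \ del = {open(d_bay_store), open(d_lab_bay), open(d_lab_kitchen), open(d_store_kitchen)}
  ∪ add   = {at(store), open(d_bay_store), open(d_lab_bay), open(d_lab_kitchen), open(d_store_kitchen)}

== RESULT ==
["at(store)", "open(d_bay_store)", "open(d_lab_bay)", "open(d_lab_kitchen)", "open(d_store_kitchen)"]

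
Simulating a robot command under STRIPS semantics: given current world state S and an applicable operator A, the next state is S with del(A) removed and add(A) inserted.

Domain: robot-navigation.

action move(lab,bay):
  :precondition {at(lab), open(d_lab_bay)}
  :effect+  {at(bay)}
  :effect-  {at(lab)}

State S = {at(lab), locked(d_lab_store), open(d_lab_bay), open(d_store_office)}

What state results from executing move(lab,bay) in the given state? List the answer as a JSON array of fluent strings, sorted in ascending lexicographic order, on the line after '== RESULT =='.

Progress:
  pre ⊆ S: {at(lab), open(d_lab_bay)} ⊆ S  — applicable
  S \ del = {locked(d_lab_store), open(d_lab_bay), open(d_store_office)}
  ∪ add   = {at(bay), locked(d_lab_store), open(d_lab_bay), open(d_store_office)}

== RESULT ==
["at(bay)", "locked(d_lab_store)", "open(d_lab_bay)", "open(d_store_office)"]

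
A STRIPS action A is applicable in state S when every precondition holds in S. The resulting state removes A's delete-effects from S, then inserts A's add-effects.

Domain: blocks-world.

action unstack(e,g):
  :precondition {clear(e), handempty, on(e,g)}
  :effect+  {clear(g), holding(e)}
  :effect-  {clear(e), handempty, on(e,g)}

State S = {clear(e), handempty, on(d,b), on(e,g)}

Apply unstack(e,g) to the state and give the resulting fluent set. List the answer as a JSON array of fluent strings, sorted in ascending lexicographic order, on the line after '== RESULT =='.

Progress:
  pre ⊆ S: {clear(e), handempty, on(e,g)} ⊆ S  — applicable
  S \ del = {on(d,b)}
  ∪ add   = {clear(g), holding(e), on(d,b)}

== RESULT ==
["clear(g)", "holding(e)", "on(d,b)"]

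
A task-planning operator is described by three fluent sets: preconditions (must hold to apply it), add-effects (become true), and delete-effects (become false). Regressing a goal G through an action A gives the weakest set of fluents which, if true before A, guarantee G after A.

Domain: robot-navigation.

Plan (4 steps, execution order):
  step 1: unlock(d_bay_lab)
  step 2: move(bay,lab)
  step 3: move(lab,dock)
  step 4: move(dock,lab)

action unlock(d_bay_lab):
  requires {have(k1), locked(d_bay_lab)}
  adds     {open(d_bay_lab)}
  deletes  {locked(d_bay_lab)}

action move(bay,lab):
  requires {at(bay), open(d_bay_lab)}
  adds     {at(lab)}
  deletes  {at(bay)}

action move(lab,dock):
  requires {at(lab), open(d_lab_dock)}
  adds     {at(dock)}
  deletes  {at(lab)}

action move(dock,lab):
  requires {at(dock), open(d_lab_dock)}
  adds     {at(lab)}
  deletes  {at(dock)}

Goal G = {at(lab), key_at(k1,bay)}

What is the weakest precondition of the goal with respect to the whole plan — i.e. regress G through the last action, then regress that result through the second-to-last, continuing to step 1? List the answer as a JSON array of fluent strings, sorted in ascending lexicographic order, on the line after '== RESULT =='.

Work backward from the goal:
  through step 4 (move(dock,lab)): drop {at(lab)}, keep {key_at(k1,bay)}, require {at(dock), open(d_lab_dock)}
    → {at(dock), key_at(k1,bay), open(d_lab_dock)}
  through step 3 (move(lab,dock)): drop {at(dock)}, keep {key_at(k1,bay), open(d_lab_dock)}, require {at(lab), open(d_lab_dock)}
    → {at(lab), key_at(k1,bay), open(d_lab_dock)}
  through step 2 (move(bay,lab)): drop {at(lab)}, keep {key_at(k1,bay), open(d_lab_dock)}, require {at(bay), open(d_bay_lab)}
    → {at(bay), key_at(k1,bay), open(d_bay_lab), open(d_lab_dock)}
  through step 1 (unlock(d_bay_lab)): drop {open(d_bay_lab)}, keep {at(bay), key_at(k1,bay), open(d_lab_dock)}, require {have(k1), locked(d_bay_lab)}
    → {at(bay), have(k1), key_at(k1,bay), locked(d_bay_lab), open(d_lab_dock)}

== RESULT ==
["at(bay)", "have(k1)", "key_at(k1,bay)", "locked(d_bay_lab)", "open(d_lab_dock)"]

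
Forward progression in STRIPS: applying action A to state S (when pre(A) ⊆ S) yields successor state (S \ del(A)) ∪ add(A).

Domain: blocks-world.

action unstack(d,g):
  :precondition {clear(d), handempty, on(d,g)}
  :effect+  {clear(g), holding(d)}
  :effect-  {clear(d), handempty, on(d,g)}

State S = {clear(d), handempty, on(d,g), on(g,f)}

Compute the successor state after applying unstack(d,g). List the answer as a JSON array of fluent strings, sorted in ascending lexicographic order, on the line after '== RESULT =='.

Progress:
  pre ⊆ S: {clear(d), handempty, on(d,g)} ⊆ S  — applicable
  S \ del = {on(g,f)}
  ∪ add   = {clear(g), holding(d), on(g,f)}

== RESULT ==
["clear(g)", "holding(d)", "on(g,f)"]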